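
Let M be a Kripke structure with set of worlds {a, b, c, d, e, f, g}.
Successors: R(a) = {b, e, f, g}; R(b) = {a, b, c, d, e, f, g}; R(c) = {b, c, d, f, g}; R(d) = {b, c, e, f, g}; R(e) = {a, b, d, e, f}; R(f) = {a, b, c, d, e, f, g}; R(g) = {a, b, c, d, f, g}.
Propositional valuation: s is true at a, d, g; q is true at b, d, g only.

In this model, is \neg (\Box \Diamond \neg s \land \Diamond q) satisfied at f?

No

At f: \Box \Diamond \neg s \land \Diamond q is true, so \neg (\Box \Diamond \neg s \land \Diamond q) is false.
  At f: \Box \Diamond \neg s is true, \Diamond q is true, so \Box \Diamond \neg s \land \Diamond q is true.
    At f: \Box \Diamond \neg s requires \Diamond \neg s at every successor {a, b, c, d, e, f, g}.
      At a: \Diamond \neg s is true.
      At b: \Diamond \neg s is true.
      At c: \Diamond \neg s is true.
      At d: \Diamond \neg s is true.
      At e: \Diamond \neg s is true.
      At f: \Diamond \neg s is true.
      At g: \Diamond \neg s is true.
    So \Box \Diamond \neg s is true at f.
    At f: \Diamond q requires q at some successor in {a, b, c, d, e, f, g}.
      q holds at b, so \Diamond q is true at f.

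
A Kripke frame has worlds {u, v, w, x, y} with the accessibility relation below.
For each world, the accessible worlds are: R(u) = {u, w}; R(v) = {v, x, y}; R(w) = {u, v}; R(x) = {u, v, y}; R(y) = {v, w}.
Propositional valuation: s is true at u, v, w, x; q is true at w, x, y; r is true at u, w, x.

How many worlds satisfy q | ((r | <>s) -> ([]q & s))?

3

Let φ = q | ((r | <>s) -> ([]q & s)). Evaluate φ at each world:
  u (successors {u, w}): φ is false.
  v (successors {v, x, y}): φ is false.
  w (successors {u, v}): φ is true.
  x (successors {u, v, y}): φ is true.
  y (successors {v, w}): φ is true.
For instance, at v:
  At v: q is false, (r | <>s) -> ([]q & s) is false, so q | ((r | <>s) -> ([]q & s)) is false.
    At v: r | <>s is true, []q & s is false, so (r | <>s) -> ([]q & s) is false.
      At v: r is false, <>s is true, so r | <>s is true.
      At v: []q is false, s is true, so []q & s is false.
Satisfying worlds: {w, x, y}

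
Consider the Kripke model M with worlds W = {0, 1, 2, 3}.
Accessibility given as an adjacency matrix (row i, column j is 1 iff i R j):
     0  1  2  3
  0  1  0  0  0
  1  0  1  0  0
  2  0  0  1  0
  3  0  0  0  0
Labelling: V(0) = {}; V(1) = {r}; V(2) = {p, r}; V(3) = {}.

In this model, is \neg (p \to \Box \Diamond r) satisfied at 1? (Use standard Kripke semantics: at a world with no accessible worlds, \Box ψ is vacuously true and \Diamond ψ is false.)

No

At 1: p \to \Box \Diamond r is true, so \neg (p \to \Box \Diamond r) is false.
  At 1: p is false, \Box \Diamond r is true, so p \to \Box \Diamond r is true.
    At 1: \Box \Diamond r requires \Diamond r at every successor {1}.
      At 1: \Diamond r is true.
    So \Box \Diamond r is true at 1.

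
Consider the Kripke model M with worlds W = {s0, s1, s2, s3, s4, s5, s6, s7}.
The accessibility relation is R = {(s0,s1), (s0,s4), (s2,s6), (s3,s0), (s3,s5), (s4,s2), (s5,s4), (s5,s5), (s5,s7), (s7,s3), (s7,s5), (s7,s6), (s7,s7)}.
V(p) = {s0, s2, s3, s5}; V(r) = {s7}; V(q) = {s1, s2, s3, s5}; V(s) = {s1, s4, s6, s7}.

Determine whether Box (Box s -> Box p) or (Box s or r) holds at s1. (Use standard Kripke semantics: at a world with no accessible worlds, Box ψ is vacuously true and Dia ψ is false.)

Yes

Recall that Box ψ holds at a world iff ψ holds at every accessible world, and Dia ψ holds iff ψ holds at some accessible world.
At s1: Box (Box s -> Box p) is true, Box s or r is true, so Box (Box s -> Box p) or (Box s or r) is true.
  At s1: no accessible worlds, so Box (Box s -> Box p) holds vacuously.
  At s1: Box s is true, r is false, so Box s or r is true.
    At s1: no accessible worlds, so Box s holds vacuously.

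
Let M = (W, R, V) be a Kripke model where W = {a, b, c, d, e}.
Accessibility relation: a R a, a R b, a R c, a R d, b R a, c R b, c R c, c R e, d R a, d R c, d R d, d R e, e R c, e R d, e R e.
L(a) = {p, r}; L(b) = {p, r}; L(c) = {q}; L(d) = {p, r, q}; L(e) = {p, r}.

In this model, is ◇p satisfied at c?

At c: ◇p requires p at some successor in {b, c, e}.
  p holds at b, so ◇p is true at c.

Yes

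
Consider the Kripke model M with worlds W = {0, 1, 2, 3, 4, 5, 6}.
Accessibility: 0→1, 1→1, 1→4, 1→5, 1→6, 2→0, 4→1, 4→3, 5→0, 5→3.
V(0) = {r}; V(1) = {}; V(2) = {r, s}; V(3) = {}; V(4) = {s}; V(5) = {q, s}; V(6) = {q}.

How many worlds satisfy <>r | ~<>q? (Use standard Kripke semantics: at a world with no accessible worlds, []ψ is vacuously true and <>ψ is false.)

Let φ = <>r | ~<>q. Evaluate φ at each world:
  0 (successors {1}): φ is true.
  1 (successors {1, 4, 5, 6}): φ is false.
  2 (successors {0}): φ is true.
  3 (successors ∅): φ is true.
  4 (successors {1, 3}): φ is true.
  5 (successors {0, 3}): φ is true.
  6 (successors ∅): φ is true.
For instance, at 4:
  At 4: <>r is false, ~<>q is true, so <>r | ~<>q is true.
    At 4: <>r requires r at some successor in {1, 3}.
      At 1: r is false.
      At 3: r is false.
    So <>r is false at 4.
    At 4: <>q is false, so ~<>q is true.
      At 4: <>q requires q at some successor in {1, 3}.
        At 1: q is false.
        At 3: q is false.
      So <>q is false at 4.
Satisfying worlds: {0, 2, 3, 4, 5, 6}

6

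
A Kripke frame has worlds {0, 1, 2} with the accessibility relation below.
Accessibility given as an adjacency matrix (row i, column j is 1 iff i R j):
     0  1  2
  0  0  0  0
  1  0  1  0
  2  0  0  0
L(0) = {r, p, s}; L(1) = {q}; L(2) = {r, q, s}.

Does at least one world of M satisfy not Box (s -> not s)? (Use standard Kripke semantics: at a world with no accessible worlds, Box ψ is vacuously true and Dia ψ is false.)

Let φ = not Box (s -> not s). Evaluate φ at each world:
  0 (successors ∅): φ is false.
  1 (successors {1}): φ is false.
  2 (successors ∅): φ is false.
For instance, at 1:
  At 1: Box (s -> not s) is true, so not Box (s -> not s) is false.
    At 1: Box (s -> not s) requires s -> not s at every successor {1}.
      At 1: s -> not s is true.
    So Box (s -> not s) is true at 1.

No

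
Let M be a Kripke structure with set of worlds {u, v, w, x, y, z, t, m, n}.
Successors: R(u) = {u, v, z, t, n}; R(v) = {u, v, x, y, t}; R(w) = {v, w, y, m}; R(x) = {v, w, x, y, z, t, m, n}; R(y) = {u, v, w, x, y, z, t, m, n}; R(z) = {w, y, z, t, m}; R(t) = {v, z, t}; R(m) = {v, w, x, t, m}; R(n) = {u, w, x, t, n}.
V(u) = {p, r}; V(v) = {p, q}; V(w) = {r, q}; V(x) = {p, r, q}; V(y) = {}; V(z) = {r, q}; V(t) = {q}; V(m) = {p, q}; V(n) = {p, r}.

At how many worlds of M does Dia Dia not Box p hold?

9

Let φ = Dia Dia not Box p. Evaluate φ at each world:
  u (successors {u, v, z, t, n}): φ is true.
  v (successors {u, v, x, y, t}): φ is true.
  w (successors {v, w, y, m}): φ is true.
  x (successors {v, w, x, y, z, t, m, n}): φ is true.
  y (successors {u, v, w, x, y, z, t, m, n}): φ is true.
  z (successors {w, y, z, t, m}): φ is true.
  t (successors {v, z, t}): φ is true.
  m (successors {v, w, x, t, m}): φ is true.
  n (successors {u, w, x, t, n}): φ is true.
For instance, at x:
  At x: Dia Dia not Box p requires Dia not Box p at some successor in {v, w, x, y, z, t, m, n}.
    Dia not Box p holds at v, so Dia Dia not Box p is true at x.
      At v: Dia not Box p requires not Box p at some successor in {u, v, x, y, t}.
        not Box p holds at u, so Dia not Box p is true at v.
Satisfying worlds: {u, v, w, x, y, z, t, m, n}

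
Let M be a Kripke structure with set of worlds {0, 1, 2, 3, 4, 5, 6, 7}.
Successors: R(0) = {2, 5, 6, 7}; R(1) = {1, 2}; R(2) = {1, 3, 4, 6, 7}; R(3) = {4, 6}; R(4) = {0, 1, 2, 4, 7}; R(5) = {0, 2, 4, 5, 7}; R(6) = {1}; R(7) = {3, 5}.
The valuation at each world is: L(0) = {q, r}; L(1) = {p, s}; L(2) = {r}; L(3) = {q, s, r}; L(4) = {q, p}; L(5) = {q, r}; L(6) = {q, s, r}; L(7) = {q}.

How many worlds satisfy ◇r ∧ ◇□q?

5

Let φ = ◇r ∧ ◇□q. Evaluate φ at each world:
  0 (successors {2, 5, 6, 7}): φ is true.
  1 (successors {1, 2}): φ is false.
  2 (successors {1, 3, 4, 6, 7}): φ is true.
  3 (successors {4, 6}): φ is false.
  4 (successors {0, 1, 2, 4, 7}): φ is true.
  5 (successors {0, 2, 4, 5, 7}): φ is true.
  6 (successors {1}): φ is false.
  7 (successors {3, 5}): φ is true.
For instance, at 0:
  At 0: ◇r is true, ◇□q is true, so ◇r ∧ ◇□q is true.
    At 0: ◇r requires r at some successor in {2, 5, 6, 7}.
      r holds at 2, so ◇r is true at 0.
    At 0: ◇□q requires □q at some successor in {2, 5, 6, 7}.
      □q holds at 7, so ◇□q is true at 0.
Satisfying worlds: {0, 2, 4, 5, 7}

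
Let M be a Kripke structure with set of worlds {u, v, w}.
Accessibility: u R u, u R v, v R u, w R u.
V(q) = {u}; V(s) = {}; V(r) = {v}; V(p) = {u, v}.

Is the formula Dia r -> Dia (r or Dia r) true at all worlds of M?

Yes

Let φ = Dia r -> Dia (r or Dia r). Evaluate φ at each world:
  u (successors {u, v}): φ is true.
  v (successors {u}): φ is true.
  w (successors {u}): φ is true.
For instance, at w:
  At w: Dia r is false, Dia (r or Dia r) is true, so Dia r -> Dia (r or Dia r) is true.
    At w: Dia r requires r at some successor in {u}.
      At u: r is false.
    So Dia r is false at w.
    At w: Dia (r or Dia r) requires r or Dia r at some successor in {u}.
      r or Dia r holds at u, so Dia (r or Dia r) is true at w.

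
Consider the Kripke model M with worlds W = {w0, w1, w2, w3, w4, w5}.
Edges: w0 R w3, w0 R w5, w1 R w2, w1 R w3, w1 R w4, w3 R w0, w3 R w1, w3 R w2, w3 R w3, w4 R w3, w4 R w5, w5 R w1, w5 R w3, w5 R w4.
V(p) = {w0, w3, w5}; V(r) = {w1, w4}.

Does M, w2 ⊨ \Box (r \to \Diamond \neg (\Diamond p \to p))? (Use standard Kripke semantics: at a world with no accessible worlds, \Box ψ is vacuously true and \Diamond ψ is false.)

At w2: no accessible worlds, so \Box (r \to \Diamond \neg (\Diamond p \to p)) holds vacuously.

Yes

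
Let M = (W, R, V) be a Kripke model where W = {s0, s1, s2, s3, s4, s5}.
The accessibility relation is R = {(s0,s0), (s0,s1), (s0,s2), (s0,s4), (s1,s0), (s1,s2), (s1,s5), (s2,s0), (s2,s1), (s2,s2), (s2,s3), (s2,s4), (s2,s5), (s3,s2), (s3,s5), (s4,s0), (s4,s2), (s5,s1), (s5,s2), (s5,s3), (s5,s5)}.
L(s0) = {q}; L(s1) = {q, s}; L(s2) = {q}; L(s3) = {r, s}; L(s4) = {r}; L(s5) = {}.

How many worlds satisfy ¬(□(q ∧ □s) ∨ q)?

3

Let φ = ¬(□(q ∧ □s) ∨ q). Evaluate φ at each world:
  s0 (successors {s0, s1, s2, s4}): φ is false.
  s1 (successors {s0, s2, s5}): φ is false.
  s2 (successors {s0, s1, s2, s3, s4, s5}): φ is false.
  s3 (successors {s2, s5}): φ is true.
  s4 (successors {s0, s2}): φ is true.
  s5 (successors {s1, s2, s3, s5}): φ is true.
For instance, at s4:
  At s4: □(q ∧ □s) ∨ q is false, so ¬(□(q ∧ □s) ∨ q) is true.
    At s4: □(q ∧ □s) is false, q is false, so □(q ∧ □s) ∨ q is false.
      At s4: □(q ∧ □s) requires q ∧ □s at every successor {s0, s2}.
        q ∧ □s fails at s0, so □(q ∧ □s) is false at s4.
Satisfying worlds: {s3, s4, s5}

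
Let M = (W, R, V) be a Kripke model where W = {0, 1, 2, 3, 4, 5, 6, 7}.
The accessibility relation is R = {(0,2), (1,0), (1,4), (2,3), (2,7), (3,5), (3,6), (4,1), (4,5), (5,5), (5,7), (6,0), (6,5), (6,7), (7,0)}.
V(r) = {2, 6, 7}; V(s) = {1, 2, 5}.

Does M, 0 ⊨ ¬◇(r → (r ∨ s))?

At 0: ◇(r → (r ∨ s)) is true, so ¬◇(r → (r ∨ s)) is false.
  At 0: ◇(r → (r ∨ s)) requires r → (r ∨ s) at some successor in {2}.
    r → (r ∨ s) holds at 2, so ◇(r → (r ∨ s)) is true at 0.

No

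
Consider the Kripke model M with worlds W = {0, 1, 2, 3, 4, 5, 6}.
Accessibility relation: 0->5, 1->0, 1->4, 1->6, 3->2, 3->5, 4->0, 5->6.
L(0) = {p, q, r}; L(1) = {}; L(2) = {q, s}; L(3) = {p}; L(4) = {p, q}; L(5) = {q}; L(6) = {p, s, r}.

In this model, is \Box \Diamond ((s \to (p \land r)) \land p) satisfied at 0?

Yes

Recall that \Box ψ holds at a world iff ψ holds at every accessible world, and \Diamond ψ holds iff ψ holds at some accessible world.
At 0: \Box \Diamond ((s \to (p \land r)) \land p) requires \Diamond ((s \to (p \land r)) \land p) at every successor {5}.
    At 5: \Diamond ((s \to (p \land r)) \land p) requires (s \to (p \land r)) \land p at some successor in {6}.
      (s \to (p \land r)) \land p holds at 6, so \Diamond ((s \to (p \land r)) \land p) is true at 5.
So \Box \Diamond ((s \to (p \land r)) \land p) is true at 0.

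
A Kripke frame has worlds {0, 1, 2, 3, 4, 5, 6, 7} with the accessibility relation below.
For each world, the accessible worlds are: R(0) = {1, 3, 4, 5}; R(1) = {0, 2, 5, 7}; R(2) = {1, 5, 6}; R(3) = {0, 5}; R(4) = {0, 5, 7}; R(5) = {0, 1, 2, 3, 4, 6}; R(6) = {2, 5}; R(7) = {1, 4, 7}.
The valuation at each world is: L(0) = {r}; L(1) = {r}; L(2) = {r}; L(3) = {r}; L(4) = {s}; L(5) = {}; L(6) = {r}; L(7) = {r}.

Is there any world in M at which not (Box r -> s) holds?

Let φ = not (Box r -> s). Evaluate φ at each world:
  0 (successors {1, 3, 4, 5}): φ is false.
  1 (successors {0, 2, 5, 7}): φ is false.
  2 (successors {1, 5, 6}): φ is false.
  3 (successors {0, 5}): φ is false.
  4 (successors {0, 5, 7}): φ is false.
  5 (successors {0, 1, 2, 3, 4, 6}): φ is false.
  6 (successors {2, 5}): φ is false.
  7 (successors {1, 4, 7}): φ is false.
For instance, at 3:
  At 3: Box r -> s is true, so not (Box r -> s) is false.
    At 3: Box r is false, s is false, so Box r -> s is true.
      At 3: Box r requires r at every successor {0, 5}.
        r fails at 5, so Box r is false at 3.

No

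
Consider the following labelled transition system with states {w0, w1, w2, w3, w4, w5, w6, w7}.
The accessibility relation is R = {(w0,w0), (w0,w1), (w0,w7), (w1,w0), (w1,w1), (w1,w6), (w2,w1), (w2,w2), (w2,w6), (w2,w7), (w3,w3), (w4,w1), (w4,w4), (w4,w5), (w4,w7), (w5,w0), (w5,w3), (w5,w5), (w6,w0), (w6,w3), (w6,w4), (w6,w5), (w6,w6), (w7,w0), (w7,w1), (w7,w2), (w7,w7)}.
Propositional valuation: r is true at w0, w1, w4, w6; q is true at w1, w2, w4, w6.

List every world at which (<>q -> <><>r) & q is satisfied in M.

Let φ = (<>q -> <><>r) & q. Evaluate φ at each world:
  w0 (successors {w0, w1, w7}): φ is false.
  w1 (successors {w0, w1, w6}): φ is true.
  w2 (successors {w1, w2, w6, w7}): φ is true.
  w3 (successors {w3}): φ is false.
  w4 (successors {w1, w4, w5, w7}): φ is true.
  w5 (successors {w0, w3, w5}): φ is false.
  w6 (successors {w0, w3, w4, w5, w6}): φ is true.
  w7 (successors {w0, w1, w2, w7}): φ is false.
For instance, at w0:
  At w0: <>q -> <><>r is true, q is false, so (<>q -> <><>r) & q is false.
    At w0: <>q is true, <><>r is true, so <>q -> <><>r is true.
      At w0: <>q requires q at some successor in {w0, w1, w7}.
        q holds at w1, so <>q is true at w0.
      At w0: <><>r requires <>r at some successor in {w0, w1, w7}.
        <>r holds at w0, so <><>r is true at w0.
Satisfying worlds: {w1, w2, w4, w6}

w1, w2, w4, w6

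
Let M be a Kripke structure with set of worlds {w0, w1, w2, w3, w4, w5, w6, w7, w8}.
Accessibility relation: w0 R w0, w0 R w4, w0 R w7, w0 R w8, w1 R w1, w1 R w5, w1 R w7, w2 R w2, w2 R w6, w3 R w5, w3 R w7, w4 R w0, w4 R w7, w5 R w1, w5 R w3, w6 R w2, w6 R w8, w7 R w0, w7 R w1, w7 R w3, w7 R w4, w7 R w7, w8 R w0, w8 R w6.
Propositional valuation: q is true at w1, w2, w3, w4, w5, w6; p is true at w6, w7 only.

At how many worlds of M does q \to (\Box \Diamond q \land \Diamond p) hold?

7

Recall that \Box ψ holds at a world iff ψ holds at every accessible world, and \Diamond ψ holds iff ψ holds at some accessible world.
Let φ = q \to (\Box \Diamond q \land \Diamond p). Evaluate φ at each world:
  w0 (successors {w0, w4, w7, w8}): φ is true.
  w1 (successors {w1, w5, w7}): φ is true.
  w2 (successors {w2, w6}): φ is true.
  w3 (successors {w5, w7}): φ is true.
  w4 (successors {w0, w7}): φ is true.
  w5 (successors {w1, w3}): φ is false.
  w6 (successors {w2, w8}): φ is false.
  w7 (successors {w0, w1, w3, w4, w7}): φ is true.
  w8 (successors {w0, w6}): φ is true.
For instance, at w8:
  At w8: q is false, \Box \Diamond q \land \Diamond p is true, so q \to (\Box \Diamond q \land \Diamond p) is true.
    At w8: \Box \Diamond q is true, \Diamond p is true, so \Box \Diamond q \land \Diamond p is true.
      At w8: \Box \Diamond q requires \Diamond q at every successor {w0, w6}.
        At w0: \Diamond q is true.
        At w6: \Diamond q is true.
      So \Box \Diamond q is true at w8.
      At w8: \Diamond p requires p at some successor in {w0, w6}.
        p holds at w6, so \Diamond p is true at w8.
Satisfying worlds: {w0, w1, w2, w3, w4, w7, w8}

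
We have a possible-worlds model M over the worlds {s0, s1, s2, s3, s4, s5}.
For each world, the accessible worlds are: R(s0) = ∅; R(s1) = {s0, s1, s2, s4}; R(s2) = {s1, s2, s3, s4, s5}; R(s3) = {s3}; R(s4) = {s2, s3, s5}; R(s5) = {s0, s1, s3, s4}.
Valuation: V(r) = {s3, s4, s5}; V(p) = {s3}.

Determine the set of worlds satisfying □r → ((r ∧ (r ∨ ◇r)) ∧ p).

s1, s2, s3, s4, s5

Let φ = □r → ((r ∧ (r ∨ ◇r)) ∧ p). Evaluate φ at each world:
  s0 (successors ∅): φ is false.
  s1 (successors {s0, s1, s2, s4}): φ is true.
  s2 (successors {s1, s2, s3, s4, s5}): φ is true.
  s3 (successors {s3}): φ is true.
  s4 (successors {s2, s3, s5}): φ is true.
  s5 (successors {s0, s1, s3, s4}): φ is true.
For instance, at s1:
  At s1: □r is false, (r ∧ (r ∨ ◇r)) ∧ p is false, so □r → ((r ∧ (r ∨ ◇r)) ∧ p) is true.
    At s1: □r requires r at every successor {s0, s1, s2, s4}.
      r fails at s0, so □r is false at s1.
    At s1: r ∧ (r ∨ ◇r) is false, p is false, so (r ∧ (r ∨ ◇r)) ∧ p is false.
      At s1: r is false, r ∨ ◇r is true, so r ∧ (r ∨ ◇r) is false.
Satisfying worlds: {s1, s2, s3, s4, s5}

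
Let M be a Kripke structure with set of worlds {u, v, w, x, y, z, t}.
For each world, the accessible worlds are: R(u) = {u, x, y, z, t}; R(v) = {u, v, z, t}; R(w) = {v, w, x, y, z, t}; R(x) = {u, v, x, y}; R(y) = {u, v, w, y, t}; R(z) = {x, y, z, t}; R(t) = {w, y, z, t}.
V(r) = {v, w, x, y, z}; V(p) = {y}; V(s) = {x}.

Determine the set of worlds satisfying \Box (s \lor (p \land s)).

none

Let φ = \Box (s \lor (p \land s)). Evaluate φ at each world:
  u (successors {u, x, y, z, t}): φ is false.
  v (successors {u, v, z, t}): φ is false.
  w (successors {v, w, x, y, z, t}): φ is false.
  x (successors {u, v, x, y}): φ is false.
  y (successors {u, v, w, y, t}): φ is false.
  z (successors {x, y, z, t}): φ is false.
  t (successors {w, y, z, t}): φ is false.
For instance, at x:
  At x: \Box (s \lor (p \land s)) requires s \lor (p \land s) at every successor {u, v, x, y}.
    s \lor (p \land s) fails at u, so \Box (s \lor (p \land s)) is false at x.
Satisfying worlds: none.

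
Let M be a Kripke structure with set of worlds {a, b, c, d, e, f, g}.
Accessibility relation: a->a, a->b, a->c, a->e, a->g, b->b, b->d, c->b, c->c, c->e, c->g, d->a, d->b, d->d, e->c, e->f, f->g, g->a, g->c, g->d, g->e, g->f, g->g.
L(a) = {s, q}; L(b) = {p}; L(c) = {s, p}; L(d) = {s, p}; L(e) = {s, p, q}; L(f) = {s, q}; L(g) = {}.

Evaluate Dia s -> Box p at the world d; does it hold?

Recall that Box ψ holds at a world iff ψ holds at every accessible world, and Dia ψ holds iff ψ holds at some accessible world.
At d: Dia s is true, Box p is false, so Dia s -> Box p is false.
  At d: Dia s requires s at some successor in {a, b, d}.
    s holds at a, so Dia s is true at d.
  At d: Box p requires p at every successor {a, b, d}.
    p fails at a, so Box p is false at d.

No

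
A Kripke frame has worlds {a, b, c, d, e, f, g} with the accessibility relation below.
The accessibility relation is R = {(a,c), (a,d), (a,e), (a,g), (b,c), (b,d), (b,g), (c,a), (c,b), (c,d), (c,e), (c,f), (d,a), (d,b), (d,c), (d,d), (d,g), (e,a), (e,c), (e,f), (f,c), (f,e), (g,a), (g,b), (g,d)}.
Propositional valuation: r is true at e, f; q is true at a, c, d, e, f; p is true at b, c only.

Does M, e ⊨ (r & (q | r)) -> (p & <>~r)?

No

At e: r & (q | r) is true, p & <>~r is false, so (r & (q | r)) -> (p & <>~r) is false.
  At e: p is false, <>~r is true, so p & <>~r is false.
    At e: <>~r requires ~r at some successor in {a, c, f}.
      ~r holds at a, so <>~r is true at e.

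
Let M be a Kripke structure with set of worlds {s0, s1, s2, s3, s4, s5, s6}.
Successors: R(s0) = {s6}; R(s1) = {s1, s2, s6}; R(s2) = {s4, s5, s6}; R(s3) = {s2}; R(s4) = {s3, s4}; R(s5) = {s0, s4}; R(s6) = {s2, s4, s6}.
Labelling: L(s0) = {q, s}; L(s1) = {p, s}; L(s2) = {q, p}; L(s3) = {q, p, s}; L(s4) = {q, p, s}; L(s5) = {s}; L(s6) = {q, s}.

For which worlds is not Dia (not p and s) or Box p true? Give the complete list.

Let φ = not Dia (not p and s) or Box p. Evaluate φ at each world:
  s0 (successors {s6}): φ is false.
  s1 (successors {s1, s2, s6}): φ is false.
  s2 (successors {s4, s5, s6}): φ is false.
  s3 (successors {s2}): φ is true.
  s4 (successors {s3, s4}): φ is true.
  s5 (successors {s0, s4}): φ is false.
  s6 (successors {s2, s4, s6}): φ is false.
For instance, at s1:
  At s1: not Dia (not p and s) is false, Box p is false, so not Dia (not p and s) or Box p is false.
    At s1: Dia (not p and s) is true, so not Dia (not p and s) is false.
      At s1: Dia (not p and s) requires not p and s at some successor in {s1, s2, s6}.
        not p and s holds at s6, so Dia (not p and s) is true at s1.
    At s1: Box p requires p at every successor {s1, s2, s6}.
      p fails at s6, so Box p is false at s1.
Satisfying worlds: {s3, s4}

s3, s4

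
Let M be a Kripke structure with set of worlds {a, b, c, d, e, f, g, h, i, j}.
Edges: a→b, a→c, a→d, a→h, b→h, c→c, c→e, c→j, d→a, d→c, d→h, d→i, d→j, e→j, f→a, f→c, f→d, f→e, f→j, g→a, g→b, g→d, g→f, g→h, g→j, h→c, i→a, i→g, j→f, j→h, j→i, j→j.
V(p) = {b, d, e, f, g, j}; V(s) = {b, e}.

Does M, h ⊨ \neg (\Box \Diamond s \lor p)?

At h: \Box \Diamond s \lor p is true, so \neg (\Box \Diamond s \lor p) is false.
  At h: \Box \Diamond s is true, p is false, so \Box \Diamond s \lor p is true.
    At h: \Box \Diamond s requires \Diamond s at every successor {c}.
      At c: \Diamond s is true.
    So \Box \Diamond s is true at h.

No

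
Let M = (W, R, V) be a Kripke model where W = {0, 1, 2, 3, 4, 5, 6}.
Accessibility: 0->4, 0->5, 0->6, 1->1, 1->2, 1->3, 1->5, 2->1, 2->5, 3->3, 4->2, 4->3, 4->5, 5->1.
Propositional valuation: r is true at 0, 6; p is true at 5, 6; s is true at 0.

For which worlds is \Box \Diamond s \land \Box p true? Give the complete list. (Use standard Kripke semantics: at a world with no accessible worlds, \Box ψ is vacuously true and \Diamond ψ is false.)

6

Recall that \Box ψ holds at a world iff ψ holds at every accessible world, and \Diamond ψ holds iff ψ holds at some accessible world.
Let φ = \Box \Diamond s \land \Box p. Evaluate φ at each world:
  0 (successors {4, 5, 6}): φ is false.
  1 (successors {1, 2, 3, 5}): φ is false.
  2 (successors {1, 5}): φ is false.
  3 (successors {3}): φ is false.
  4 (successors {2, 3, 5}): φ is false.
  5 (successors {1}): φ is false.
  6 (successors ∅): φ is true.
For instance, at 2:
  At 2: \Box \Diamond s is false, \Box p is false, so \Box \Diamond s \land \Box p is false.
    At 2: \Box \Diamond s requires \Diamond s at every successor {1, 5}.
      \Diamond s fails at 1, so \Box \Diamond s is false at 2.
    At 2: \Box p requires p at every successor {1, 5}.
      p fails at 1, so \Box p is false at 2.
Satisfying worlds: {6}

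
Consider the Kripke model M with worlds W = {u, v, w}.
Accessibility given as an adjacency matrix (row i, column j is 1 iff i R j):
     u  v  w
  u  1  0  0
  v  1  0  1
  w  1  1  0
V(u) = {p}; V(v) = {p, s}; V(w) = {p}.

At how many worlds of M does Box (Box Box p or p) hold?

3

Recall that Box ψ holds at a world iff ψ holds at every accessible world, and Dia ψ holds iff ψ holds at some accessible world.
Let φ = Box (Box Box p or p). Evaluate φ at each world:
  u (successors {u}): φ is true.
  v (successors {u, w}): φ is true.
  w (successors {u, v}): φ is true.
For instance, at u:
  At u: Box (Box Box p or p) requires Box Box p or p at every successor {u}.
      At u: Box Box p is true, p is true, so Box Box p or p is true.
  So Box (Box Box p or p) is true at u.
Satisfying worlds: {u, v, w}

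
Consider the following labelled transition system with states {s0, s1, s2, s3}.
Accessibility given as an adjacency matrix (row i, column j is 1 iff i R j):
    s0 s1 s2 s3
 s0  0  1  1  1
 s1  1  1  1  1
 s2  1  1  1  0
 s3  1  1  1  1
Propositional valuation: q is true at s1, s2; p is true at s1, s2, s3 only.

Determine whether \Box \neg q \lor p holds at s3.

Yes

At s3: \Box \neg q is false, p is true, so \Box \neg q \lor p is true.
  At s3: \Box \neg q requires \neg q at every successor {s0, s1, s2, s3}.
    \neg q fails at s1, so \Box \neg q is false at s3.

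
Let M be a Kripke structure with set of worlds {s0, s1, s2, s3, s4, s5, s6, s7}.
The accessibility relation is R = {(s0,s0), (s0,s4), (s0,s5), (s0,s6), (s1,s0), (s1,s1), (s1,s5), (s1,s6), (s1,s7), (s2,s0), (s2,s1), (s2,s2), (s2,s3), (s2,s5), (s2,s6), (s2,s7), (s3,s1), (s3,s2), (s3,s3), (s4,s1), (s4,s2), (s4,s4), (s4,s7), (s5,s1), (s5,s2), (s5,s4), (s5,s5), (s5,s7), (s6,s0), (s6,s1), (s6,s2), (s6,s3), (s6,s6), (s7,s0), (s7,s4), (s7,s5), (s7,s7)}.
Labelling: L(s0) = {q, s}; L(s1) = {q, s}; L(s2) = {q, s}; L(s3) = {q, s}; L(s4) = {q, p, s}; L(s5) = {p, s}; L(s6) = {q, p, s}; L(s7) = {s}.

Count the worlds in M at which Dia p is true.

Let φ = Dia p. Evaluate φ at each world:
  s0 (successors {s0, s4, s5, s6}): φ is true.
  s1 (successors {s0, s1, s5, s6, s7}): φ is true.
  s2 (successors {s0, s1, s2, s3, s5, s6, s7}): φ is true.
  s3 (successors {s1, s2, s3}): φ is false.
  s4 (successors {s1, s2, s4, s7}): φ is true.
  s5 (successors {s1, s2, s4, s5, s7}): φ is true.
  s6 (successors {s0, s1, s2, s3, s6}): φ is true.
  s7 (successors {s0, s4, s5, s7}): φ is true.
For instance, at s4:
  At s4: Dia p requires p at some successor in {s1, s2, s4, s7}.
    p holds at s4, so Dia p is true at s4.
Satisfying worlds: {s0, s1, s2, s4, s5, s6, s7}

7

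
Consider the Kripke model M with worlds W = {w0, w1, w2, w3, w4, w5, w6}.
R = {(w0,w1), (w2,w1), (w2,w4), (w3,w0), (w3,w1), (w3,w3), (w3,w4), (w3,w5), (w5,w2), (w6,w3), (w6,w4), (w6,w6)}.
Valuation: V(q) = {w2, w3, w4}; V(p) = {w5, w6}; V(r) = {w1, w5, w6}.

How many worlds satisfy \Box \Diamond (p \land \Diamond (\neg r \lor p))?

2

Let φ = \Box \Diamond (p \land \Diamond (\neg r \lor p)). Evaluate φ at each world:
  w0 (successors {w1}): φ is false.
  w1 (successors ∅): φ is true.
  w2 (successors {w1, w4}): φ is false.
  w3 (successors {w0, w1, w3, w4, w5}): φ is false.
  w4 (successors ∅): φ is true.
  w5 (successors {w2}): φ is false.
  w6 (successors {w3, w4, w6}): φ is false.
For instance, at w0:
  At w0: \Box \Diamond (p \land \Diamond (\neg r \lor p)) requires \Diamond (p \land \Diamond (\neg r \lor p)) at every successor {w1}.
    \Diamond (p \land \Diamond (\neg r \lor p)) fails at w1, so \Box \Diamond (p \land \Diamond (\neg r \lor p)) is false at w0.
      At w1: no accessible worlds, so \Diamond (p \land \Diamond (\neg r \lor p)) is false.
Satisfying worlds: {w1, w4}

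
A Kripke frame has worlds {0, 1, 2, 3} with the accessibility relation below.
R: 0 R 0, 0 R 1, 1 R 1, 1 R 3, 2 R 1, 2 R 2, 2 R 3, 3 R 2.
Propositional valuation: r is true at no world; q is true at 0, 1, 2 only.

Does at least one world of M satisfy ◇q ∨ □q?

Yes

Let φ = ◇q ∨ □q. Evaluate φ at each world:
  0 (successors {0, 1}): φ is true.
  1 (successors {1, 3}): φ is true.
  2 (successors {1, 2, 3}): φ is true.
  3 (successors {2}): φ is true.
Detail at 0 (witness):
  At 0: ◇q is true, □q is true, so ◇q ∨ □q is true.
    At 0: ◇q requires q at some successor in {0, 1}.
      q holds at 0, so ◇q is true at 0.
    At 0: □q requires q at every successor {0, 1}.
      At 0: q is true.
      At 1: q is true.
    So □q is true at 0.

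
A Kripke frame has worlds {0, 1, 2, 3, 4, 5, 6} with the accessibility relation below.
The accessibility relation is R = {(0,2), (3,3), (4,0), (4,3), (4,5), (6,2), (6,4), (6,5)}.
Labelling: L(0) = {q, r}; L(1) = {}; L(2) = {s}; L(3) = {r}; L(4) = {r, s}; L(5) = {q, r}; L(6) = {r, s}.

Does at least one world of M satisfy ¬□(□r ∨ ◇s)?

No

Recall that □ψ holds at a world iff ψ holds at every accessible world, and ◇ψ holds iff ψ holds at some accessible world.
Let φ = ¬□(□r ∨ ◇s). Evaluate φ at each world:
  0 (successors {2}): φ is false.
  1 (successors ∅): φ is false.
  2 (successors ∅): φ is false.
  3 (successors {3}): φ is false.
  4 (successors {0, 3, 5}): φ is false.
  5 (successors ∅): φ is false.
  6 (successors {2, 4, 5}): φ is false.
For instance, at 0:
  At 0: □(□r ∨ ◇s) is true, so ¬□(□r ∨ ◇s) is false.
    At 0: □(□r ∨ ◇s) requires □r ∨ ◇s at every successor {2}.
      At 2: □r ∨ ◇s is true.
    So □(□r ∨ ◇s) is true at 0.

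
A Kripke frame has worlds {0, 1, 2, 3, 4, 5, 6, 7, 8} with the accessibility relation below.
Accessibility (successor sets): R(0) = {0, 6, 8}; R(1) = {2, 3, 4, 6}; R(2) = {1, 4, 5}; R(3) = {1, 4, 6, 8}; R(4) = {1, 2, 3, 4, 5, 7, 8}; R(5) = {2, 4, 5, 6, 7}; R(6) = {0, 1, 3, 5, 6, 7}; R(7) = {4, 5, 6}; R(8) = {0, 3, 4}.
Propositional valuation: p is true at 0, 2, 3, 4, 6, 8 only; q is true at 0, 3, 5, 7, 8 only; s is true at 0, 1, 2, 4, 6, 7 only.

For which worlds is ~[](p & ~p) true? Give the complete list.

0, 1, 2, 3, 4, 5, 6, 7, 8

Recall that []ψ holds at a world iff ψ holds at every accessible world, and <>ψ holds iff ψ holds at some accessible world.
Let φ = ~[](p & ~p). Evaluate φ at each world:
  0 (successors {0, 6, 8}): φ is true.
  1 (successors {2, 3, 4, 6}): φ is true.
  2 (successors {1, 4, 5}): φ is true.
  3 (successors {1, 4, 6, 8}): φ is true.
  4 (successors {1, 2, 3, 4, 5, 7, 8}): φ is true.
  5 (successors {2, 4, 5, 6, 7}): φ is true.
  6 (successors {0, 1, 3, 5, 6, 7}): φ is true.
  7 (successors {4, 5, 6}): φ is true.
  8 (successors {0, 3, 4}): φ is true.
For instance, at 5:
  At 5: [](p & ~p) is false, so ~[](p & ~p) is true.
    At 5: [](p & ~p) requires p & ~p at every successor {2, 4, 5, 6, 7}.
      p & ~p fails at 2, so [](p & ~p) is false at 5.
Satisfying worlds: {0, 1, 2, 3, 4, 5, 6, 7, 8}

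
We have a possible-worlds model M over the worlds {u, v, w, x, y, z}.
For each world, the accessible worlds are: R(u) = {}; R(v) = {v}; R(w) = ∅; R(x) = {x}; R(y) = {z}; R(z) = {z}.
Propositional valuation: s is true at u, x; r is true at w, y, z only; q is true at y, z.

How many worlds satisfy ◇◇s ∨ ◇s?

Recall that ◇ψ holds at a world iff ψ holds at some accessible world.
Let φ = ◇◇s ∨ ◇s. Evaluate φ at each world:
  u (successors ∅): φ is false.
  v (successors {v}): φ is false.
  w (successors ∅): φ is false.
  x (successors {x}): φ is true.
  y (successors {z}): φ is false.
  z (successors {z}): φ is false.
For instance, at v:
  At v: ◇◇s is false, ◇s is false, so ◇◇s ∨ ◇s is false.
    At v: ◇◇s requires ◇s at some successor in {v}.
      At v: ◇s is false.
    So ◇◇s is false at v.
    At v: ◇s requires s at some successor in {v}.
      At v: s is false.
    So ◇s is false at v.
Satisfying worlds: {x}

1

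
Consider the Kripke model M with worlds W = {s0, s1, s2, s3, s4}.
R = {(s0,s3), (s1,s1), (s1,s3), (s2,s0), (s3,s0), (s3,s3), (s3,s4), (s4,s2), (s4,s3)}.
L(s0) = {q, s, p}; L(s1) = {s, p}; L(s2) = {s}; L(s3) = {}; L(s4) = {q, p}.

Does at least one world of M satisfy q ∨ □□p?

Let φ = q ∨ □□p. Evaluate φ at each world:
  s0 (successors {s3}): φ is true.
  s1 (successors {s1, s3}): φ is false.
  s2 (successors {s0}): φ is false.
  s3 (successors {s0, s3, s4}): φ is false.
  s4 (successors {s2, s3}): φ is true.
Detail at s0 (witness):
  At s0: q is true, □□p is false, so q ∨ □□p is true.
    At s0: □□p requires □p at every successor {s3}.
      □p fails at s3, so □□p is false at s0.

Yes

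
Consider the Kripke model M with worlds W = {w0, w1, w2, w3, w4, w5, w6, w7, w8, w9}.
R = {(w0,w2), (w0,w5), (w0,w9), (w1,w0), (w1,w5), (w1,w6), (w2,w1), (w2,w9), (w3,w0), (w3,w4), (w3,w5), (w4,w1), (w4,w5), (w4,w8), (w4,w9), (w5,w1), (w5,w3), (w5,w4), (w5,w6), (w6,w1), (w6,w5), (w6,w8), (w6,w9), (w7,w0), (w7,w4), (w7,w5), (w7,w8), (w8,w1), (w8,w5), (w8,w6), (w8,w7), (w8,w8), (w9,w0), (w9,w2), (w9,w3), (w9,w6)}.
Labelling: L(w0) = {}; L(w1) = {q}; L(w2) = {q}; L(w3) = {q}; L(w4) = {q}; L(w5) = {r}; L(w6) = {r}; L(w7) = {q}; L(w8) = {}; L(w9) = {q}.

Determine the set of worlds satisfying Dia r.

w0, w1, w3, w4, w5, w6, w7, w8, w9

Let φ = Dia r. Evaluate φ at each world:
  w0 (successors {w2, w5, w9}): φ is true.
  w1 (successors {w0, w5, w6}): φ is true.
  w2 (successors {w1, w9}): φ is false.
  w3 (successors {w0, w4, w5}): φ is true.
  w4 (successors {w1, w5, w8, w9}): φ is true.
  w5 (successors {w1, w3, w4, w6}): φ is true.
  w6 (successors {w1, w5, w8, w9}): φ is true.
  w7 (successors {w0, w4, w5, w8}): φ is true.
  w8 (successors {w1, w5, w6, w7, w8}): φ is true.
  w9 (successors {w0, w2, w3, w6}): φ is true.
For instance, at w4:
  At w4: Dia r requires r at some successor in {w1, w5, w8, w9}.
    r holds at w5, so Dia r is true at w4.
Satisfying worlds: {w0, w1, w3, w4, w5, w6, w7, w8, w9}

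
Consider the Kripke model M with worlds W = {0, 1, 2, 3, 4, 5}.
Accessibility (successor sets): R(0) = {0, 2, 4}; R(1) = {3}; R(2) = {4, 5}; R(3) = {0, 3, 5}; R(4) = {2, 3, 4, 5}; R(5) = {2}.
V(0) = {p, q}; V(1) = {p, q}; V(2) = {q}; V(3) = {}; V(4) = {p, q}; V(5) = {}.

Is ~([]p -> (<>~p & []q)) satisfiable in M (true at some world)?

Let φ = ~([]p -> (<>~p & []q)). Evaluate φ at each world:
  0 (successors {0, 2, 4}): φ is false.
  1 (successors {3}): φ is false.
  2 (successors {4, 5}): φ is false.
  3 (successors {0, 3, 5}): φ is false.
  4 (successors {2, 3, 4, 5}): φ is false.
  5 (successors {2}): φ is false.
For instance, at 1:
  At 1: []p -> (<>~p & []q) is true, so ~([]p -> (<>~p & []q)) is false.
    At 1: []p is false, <>~p & []q is false, so []p -> (<>~p & []q) is true.
      At 1: []p requires p at every successor {3}.
        p fails at 3, so []p is false at 1.
      At 1: <>~p is true, []q is false, so <>~p & []q is false.

No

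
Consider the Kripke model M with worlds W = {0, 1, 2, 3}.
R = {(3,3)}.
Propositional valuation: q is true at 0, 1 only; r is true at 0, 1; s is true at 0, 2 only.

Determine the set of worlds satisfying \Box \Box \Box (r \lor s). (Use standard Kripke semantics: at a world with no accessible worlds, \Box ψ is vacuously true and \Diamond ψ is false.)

Let φ = \Box \Box \Box (r \lor s). Evaluate φ at each world:
  0 (successors ∅): φ is true.
  1 (successors ∅): φ is true.
  2 (successors ∅): φ is true.
  3 (successors {3}): φ is false.
For instance, at 3:
  At 3: \Box \Box \Box (r \lor s) requires \Box \Box (r \lor s) at every successor {3}.
    \Box \Box (r \lor s) fails at 3, so \Box \Box \Box (r \lor s) is false at 3.
      At 3: \Box \Box (r \lor s) requires \Box (r \lor s) at every successor {3}.
        \Box (r \lor s) fails at 3, so \Box \Box (r \lor s) is false at 3.
Satisfying worlds: {0, 1, 2}

0, 1, 2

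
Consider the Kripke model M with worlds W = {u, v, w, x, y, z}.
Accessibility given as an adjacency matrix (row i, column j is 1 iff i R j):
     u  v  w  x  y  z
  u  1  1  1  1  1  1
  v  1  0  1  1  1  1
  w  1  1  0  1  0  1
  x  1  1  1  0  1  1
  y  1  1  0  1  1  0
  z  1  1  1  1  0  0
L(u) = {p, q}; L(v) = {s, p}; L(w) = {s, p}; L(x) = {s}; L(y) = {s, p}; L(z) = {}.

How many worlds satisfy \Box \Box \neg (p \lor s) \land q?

0

Let φ = \Box \Box \neg (p \lor s) \land q. Evaluate φ at each world:
  u (successors {u, v, w, x, y, z}): φ is false.
  v (successors {u, w, x, y, z}): φ is false.
  w (successors {u, v, x, z}): φ is false.
  x (successors {u, v, w, y, z}): φ is false.
  y (successors {u, v, x, y}): φ is false.
  z (successors {u, v, w, x}): φ is false.
For instance, at x:
  At x: \Box \Box \neg (p \lor s) is false, q is false, so \Box \Box \neg (p \lor s) \land q is false.
    At x: \Box \Box \neg (p \lor s) requires \Box \neg (p \lor s) at every successor {u, v, w, y, z}.
      \Box \neg (p \lor s) fails at u, so \Box \Box \neg (p \lor s) is false at x.
Satisfying worlds: none.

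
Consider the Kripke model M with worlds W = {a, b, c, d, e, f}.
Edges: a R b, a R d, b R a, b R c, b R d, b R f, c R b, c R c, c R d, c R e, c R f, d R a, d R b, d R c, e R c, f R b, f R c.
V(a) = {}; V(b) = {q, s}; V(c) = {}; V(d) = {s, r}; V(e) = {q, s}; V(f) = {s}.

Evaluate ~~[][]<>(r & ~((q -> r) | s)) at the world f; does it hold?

No

Recall that []ψ holds at a world iff ψ holds at every accessible world, and <>ψ holds iff ψ holds at some accessible world.
At f: ~[][]<>(r & ~((q -> r) | s)) is true, so ~~[][]<>(r & ~((q -> r) | s)) is false.
  At f: [][]<>(r & ~((q -> r) | s)) is false, so ~[][]<>(r & ~((q -> r) | s)) is true.
    At f: [][]<>(r & ~((q -> r) | s)) requires []<>(r & ~((q -> r) | s)) at every successor {b, c}.
      []<>(r & ~((q -> r) | s)) fails at b, so [][]<>(r & ~((q -> r) | s)) is false at f.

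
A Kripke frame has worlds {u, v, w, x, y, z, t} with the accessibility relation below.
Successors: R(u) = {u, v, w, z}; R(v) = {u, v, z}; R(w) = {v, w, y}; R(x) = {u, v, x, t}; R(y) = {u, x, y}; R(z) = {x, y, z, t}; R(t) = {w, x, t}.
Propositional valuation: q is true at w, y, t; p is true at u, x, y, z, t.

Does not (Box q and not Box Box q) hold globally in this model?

Yes

Recall that Box ψ holds at a world iff ψ holds at every accessible world, and Dia ψ holds iff ψ holds at some accessible world.
Let φ = not (Box q and not Box Box q). Evaluate φ at each world:
  u (successors {u, v, w, z}): φ is true.
  v (successors {u, v, z}): φ is true.
  w (successors {v, w, y}): φ is true.
  x (successors {u, v, x, t}): φ is true.
  y (successors {u, x, y}): φ is true.
  z (successors {x, y, z, t}): φ is true.
  t (successors {w, x, t}): φ is true.
For instance, at v:
  At v: Box q and not Box Box q is false, so not (Box q and not Box Box q) is true.
    At v: Box q is false, not Box Box q is true, so Box q and not Box Box q is false.
      At v: Box q requires q at every successor {u, v, z}.
        q fails at u, so Box q is false at v.
      At v: Box Box q is false, so not Box Box q is true.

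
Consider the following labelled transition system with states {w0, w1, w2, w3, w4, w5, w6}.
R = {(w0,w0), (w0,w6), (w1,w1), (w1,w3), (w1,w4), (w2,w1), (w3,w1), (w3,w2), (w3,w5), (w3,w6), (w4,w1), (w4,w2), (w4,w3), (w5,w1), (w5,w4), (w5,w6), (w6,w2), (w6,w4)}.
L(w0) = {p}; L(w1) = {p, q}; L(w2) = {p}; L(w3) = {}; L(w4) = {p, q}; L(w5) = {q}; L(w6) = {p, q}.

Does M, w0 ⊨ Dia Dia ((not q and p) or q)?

Yes

At w0: Dia Dia ((not q and p) or q) requires Dia ((not q and p) or q) at some successor in {w0, w6}.
  Dia ((not q and p) or q) holds at w0, so Dia Dia ((not q and p) or q) is true at w0.
    At w0: Dia ((not q and p) or q) requires (not q and p) or q at some successor in {w0, w6}.
      (not q and p) or q holds at w0, so Dia ((not q and p) or q) is true at w0.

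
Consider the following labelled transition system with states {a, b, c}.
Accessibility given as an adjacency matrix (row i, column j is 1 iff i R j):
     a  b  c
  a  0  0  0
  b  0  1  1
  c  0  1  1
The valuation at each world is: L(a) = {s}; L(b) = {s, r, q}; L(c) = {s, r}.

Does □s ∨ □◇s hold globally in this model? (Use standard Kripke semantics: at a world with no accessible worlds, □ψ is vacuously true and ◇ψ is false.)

Yes

Recall that □ψ holds at a world iff ψ holds at every accessible world, and ◇ψ holds iff ψ holds at some accessible world.
Let φ = □s ∨ □◇s. Evaluate φ at each world:
  a (successors ∅): φ is true.
  b (successors {b, c}): φ is true.
  c (successors {b, c}): φ is true.
For instance, at c:
  At c: □s is true, □◇s is true, so □s ∨ □◇s is true.
    At c: □s requires s at every successor {b, c}.
      At b: s is true.
      At c: s is true.
    So □s is true at c.
    At c: □◇s requires ◇s at every successor {b, c}.
      At b: ◇s is true.
      At c: ◇s is true.
    So □◇s is true at c.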